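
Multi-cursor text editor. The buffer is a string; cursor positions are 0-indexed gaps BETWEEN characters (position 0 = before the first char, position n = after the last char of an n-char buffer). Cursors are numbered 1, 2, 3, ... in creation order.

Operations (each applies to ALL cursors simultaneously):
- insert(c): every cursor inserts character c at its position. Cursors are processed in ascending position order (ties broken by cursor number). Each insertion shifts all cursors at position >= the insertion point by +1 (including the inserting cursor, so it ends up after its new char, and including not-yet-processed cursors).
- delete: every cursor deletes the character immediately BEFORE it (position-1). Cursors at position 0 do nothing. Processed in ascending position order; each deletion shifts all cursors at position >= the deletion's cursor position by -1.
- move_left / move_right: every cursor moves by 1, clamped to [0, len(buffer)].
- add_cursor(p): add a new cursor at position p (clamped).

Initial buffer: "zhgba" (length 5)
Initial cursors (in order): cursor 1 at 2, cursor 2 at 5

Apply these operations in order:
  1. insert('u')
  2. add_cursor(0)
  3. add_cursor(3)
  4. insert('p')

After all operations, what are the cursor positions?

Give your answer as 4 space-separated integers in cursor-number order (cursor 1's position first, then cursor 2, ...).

Answer: 6 11 1 6

Derivation:
After op 1 (insert('u')): buffer="zhugbau" (len 7), cursors c1@3 c2@7, authorship ..1...2
After op 2 (add_cursor(0)): buffer="zhugbau" (len 7), cursors c3@0 c1@3 c2@7, authorship ..1...2
After op 3 (add_cursor(3)): buffer="zhugbau" (len 7), cursors c3@0 c1@3 c4@3 c2@7, authorship ..1...2
After op 4 (insert('p')): buffer="pzhuppgbaup" (len 11), cursors c3@1 c1@6 c4@6 c2@11, authorship 3..114...22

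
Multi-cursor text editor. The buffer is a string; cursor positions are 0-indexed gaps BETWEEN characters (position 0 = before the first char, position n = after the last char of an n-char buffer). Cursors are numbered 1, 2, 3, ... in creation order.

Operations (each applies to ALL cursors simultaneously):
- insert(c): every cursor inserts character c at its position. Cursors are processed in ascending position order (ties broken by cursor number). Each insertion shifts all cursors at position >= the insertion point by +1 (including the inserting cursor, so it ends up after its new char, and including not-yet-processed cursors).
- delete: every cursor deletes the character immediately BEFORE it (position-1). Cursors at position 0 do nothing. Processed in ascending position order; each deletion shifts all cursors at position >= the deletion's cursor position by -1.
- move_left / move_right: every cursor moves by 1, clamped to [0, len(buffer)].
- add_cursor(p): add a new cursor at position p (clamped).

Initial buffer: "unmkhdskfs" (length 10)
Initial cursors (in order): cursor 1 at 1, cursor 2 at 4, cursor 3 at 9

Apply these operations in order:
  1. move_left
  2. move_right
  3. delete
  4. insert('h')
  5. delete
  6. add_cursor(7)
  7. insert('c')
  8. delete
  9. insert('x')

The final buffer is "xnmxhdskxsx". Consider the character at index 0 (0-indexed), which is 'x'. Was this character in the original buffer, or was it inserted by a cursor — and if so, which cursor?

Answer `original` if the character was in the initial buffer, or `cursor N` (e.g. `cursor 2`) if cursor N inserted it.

After op 1 (move_left): buffer="unmkhdskfs" (len 10), cursors c1@0 c2@3 c3@8, authorship ..........
After op 2 (move_right): buffer="unmkhdskfs" (len 10), cursors c1@1 c2@4 c3@9, authorship ..........
After op 3 (delete): buffer="nmhdsks" (len 7), cursors c1@0 c2@2 c3@6, authorship .......
After op 4 (insert('h')): buffer="hnmhhdskhs" (len 10), cursors c1@1 c2@4 c3@9, authorship 1..2....3.
After op 5 (delete): buffer="nmhdsks" (len 7), cursors c1@0 c2@2 c3@6, authorship .......
After op 6 (add_cursor(7)): buffer="nmhdsks" (len 7), cursors c1@0 c2@2 c3@6 c4@7, authorship .......
After op 7 (insert('c')): buffer="cnmchdskcsc" (len 11), cursors c1@1 c2@4 c3@9 c4@11, authorship 1..2....3.4
After op 8 (delete): buffer="nmhdsks" (len 7), cursors c1@0 c2@2 c3@6 c4@7, authorship .......
After op 9 (insert('x')): buffer="xnmxhdskxsx" (len 11), cursors c1@1 c2@4 c3@9 c4@11, authorship 1..2....3.4
Authorship (.=original, N=cursor N): 1 . . 2 . . . . 3 . 4
Index 0: author = 1

Answer: cursor 1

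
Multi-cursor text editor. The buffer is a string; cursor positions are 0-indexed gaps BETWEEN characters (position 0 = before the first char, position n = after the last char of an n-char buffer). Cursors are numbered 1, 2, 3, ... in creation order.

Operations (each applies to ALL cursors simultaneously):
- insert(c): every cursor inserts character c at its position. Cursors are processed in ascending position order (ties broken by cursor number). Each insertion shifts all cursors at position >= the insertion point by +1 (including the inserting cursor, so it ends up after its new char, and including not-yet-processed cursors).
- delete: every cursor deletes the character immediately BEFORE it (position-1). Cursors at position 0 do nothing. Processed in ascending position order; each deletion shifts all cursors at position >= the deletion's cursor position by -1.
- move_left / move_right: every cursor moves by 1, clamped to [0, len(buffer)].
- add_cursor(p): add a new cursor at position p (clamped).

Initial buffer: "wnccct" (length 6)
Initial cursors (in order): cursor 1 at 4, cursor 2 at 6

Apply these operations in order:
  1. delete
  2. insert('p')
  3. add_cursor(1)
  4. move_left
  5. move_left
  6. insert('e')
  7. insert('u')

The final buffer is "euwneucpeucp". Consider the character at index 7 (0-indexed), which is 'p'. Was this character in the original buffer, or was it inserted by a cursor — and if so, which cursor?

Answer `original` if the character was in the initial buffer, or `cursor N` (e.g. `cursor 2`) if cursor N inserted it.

After op 1 (delete): buffer="wncc" (len 4), cursors c1@3 c2@4, authorship ....
After op 2 (insert('p')): buffer="wncpcp" (len 6), cursors c1@4 c2@6, authorship ...1.2
After op 3 (add_cursor(1)): buffer="wncpcp" (len 6), cursors c3@1 c1@4 c2@6, authorship ...1.2
After op 4 (move_left): buffer="wncpcp" (len 6), cursors c3@0 c1@3 c2@5, authorship ...1.2
After op 5 (move_left): buffer="wncpcp" (len 6), cursors c3@0 c1@2 c2@4, authorship ...1.2
After op 6 (insert('e')): buffer="ewnecpecp" (len 9), cursors c3@1 c1@4 c2@7, authorship 3..1.12.2
After op 7 (insert('u')): buffer="euwneucpeucp" (len 12), cursors c3@2 c1@6 c2@10, authorship 33..11.122.2
Authorship (.=original, N=cursor N): 3 3 . . 1 1 . 1 2 2 . 2
Index 7: author = 1

Answer: cursor 1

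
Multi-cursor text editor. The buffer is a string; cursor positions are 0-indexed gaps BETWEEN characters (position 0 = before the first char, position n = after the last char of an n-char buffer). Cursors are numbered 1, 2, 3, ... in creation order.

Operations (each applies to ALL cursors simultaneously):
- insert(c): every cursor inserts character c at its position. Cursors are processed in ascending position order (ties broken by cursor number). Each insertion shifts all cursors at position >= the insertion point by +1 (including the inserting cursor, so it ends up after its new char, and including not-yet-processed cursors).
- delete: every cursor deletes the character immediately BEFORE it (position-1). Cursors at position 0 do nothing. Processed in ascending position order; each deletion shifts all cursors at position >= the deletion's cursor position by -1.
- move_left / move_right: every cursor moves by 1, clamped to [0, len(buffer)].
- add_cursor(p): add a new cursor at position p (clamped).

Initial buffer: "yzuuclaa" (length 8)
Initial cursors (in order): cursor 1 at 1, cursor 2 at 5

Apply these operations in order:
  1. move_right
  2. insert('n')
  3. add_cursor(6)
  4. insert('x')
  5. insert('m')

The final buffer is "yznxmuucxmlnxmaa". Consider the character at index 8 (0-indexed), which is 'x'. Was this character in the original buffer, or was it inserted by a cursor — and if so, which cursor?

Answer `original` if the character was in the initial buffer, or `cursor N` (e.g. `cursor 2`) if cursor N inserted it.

After op 1 (move_right): buffer="yzuuclaa" (len 8), cursors c1@2 c2@6, authorship ........
After op 2 (insert('n')): buffer="yznuuclnaa" (len 10), cursors c1@3 c2@8, authorship ..1....2..
After op 3 (add_cursor(6)): buffer="yznuuclnaa" (len 10), cursors c1@3 c3@6 c2@8, authorship ..1....2..
After op 4 (insert('x')): buffer="yznxuucxlnxaa" (len 13), cursors c1@4 c3@8 c2@11, authorship ..11...3.22..
After op 5 (insert('m')): buffer="yznxmuucxmlnxmaa" (len 16), cursors c1@5 c3@10 c2@14, authorship ..111...33.222..
Authorship (.=original, N=cursor N): . . 1 1 1 . . . 3 3 . 2 2 2 . .
Index 8: author = 3

Answer: cursor 3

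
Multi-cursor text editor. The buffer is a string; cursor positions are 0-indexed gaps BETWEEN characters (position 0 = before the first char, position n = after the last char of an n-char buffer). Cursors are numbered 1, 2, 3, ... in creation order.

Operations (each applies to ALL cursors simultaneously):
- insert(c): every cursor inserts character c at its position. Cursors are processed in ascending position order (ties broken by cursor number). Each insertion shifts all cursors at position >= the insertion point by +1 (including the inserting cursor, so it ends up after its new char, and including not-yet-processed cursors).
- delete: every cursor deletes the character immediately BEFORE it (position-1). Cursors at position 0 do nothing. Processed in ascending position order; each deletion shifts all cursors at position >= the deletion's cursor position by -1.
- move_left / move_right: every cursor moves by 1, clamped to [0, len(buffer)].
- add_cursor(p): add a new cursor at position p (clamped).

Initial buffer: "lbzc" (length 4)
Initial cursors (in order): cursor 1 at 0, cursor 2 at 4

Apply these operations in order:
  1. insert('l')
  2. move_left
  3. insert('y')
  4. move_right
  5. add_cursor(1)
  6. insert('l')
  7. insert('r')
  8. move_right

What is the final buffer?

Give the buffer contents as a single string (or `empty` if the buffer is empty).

Answer: ylrllrlbzcyllr

Derivation:
After op 1 (insert('l')): buffer="llbzcl" (len 6), cursors c1@1 c2@6, authorship 1....2
After op 2 (move_left): buffer="llbzcl" (len 6), cursors c1@0 c2@5, authorship 1....2
After op 3 (insert('y')): buffer="yllbzcyl" (len 8), cursors c1@1 c2@7, authorship 11....22
After op 4 (move_right): buffer="yllbzcyl" (len 8), cursors c1@2 c2@8, authorship 11....22
After op 5 (add_cursor(1)): buffer="yllbzcyl" (len 8), cursors c3@1 c1@2 c2@8, authorship 11....22
After op 6 (insert('l')): buffer="yllllbzcyll" (len 11), cursors c3@2 c1@4 c2@11, authorship 1311....222
After op 7 (insert('r')): buffer="ylrllrlbzcyllr" (len 14), cursors c3@3 c1@6 c2@14, authorship 133111....2222
After op 8 (move_right): buffer="ylrllrlbzcyllr" (len 14), cursors c3@4 c1@7 c2@14, authorship 133111....2222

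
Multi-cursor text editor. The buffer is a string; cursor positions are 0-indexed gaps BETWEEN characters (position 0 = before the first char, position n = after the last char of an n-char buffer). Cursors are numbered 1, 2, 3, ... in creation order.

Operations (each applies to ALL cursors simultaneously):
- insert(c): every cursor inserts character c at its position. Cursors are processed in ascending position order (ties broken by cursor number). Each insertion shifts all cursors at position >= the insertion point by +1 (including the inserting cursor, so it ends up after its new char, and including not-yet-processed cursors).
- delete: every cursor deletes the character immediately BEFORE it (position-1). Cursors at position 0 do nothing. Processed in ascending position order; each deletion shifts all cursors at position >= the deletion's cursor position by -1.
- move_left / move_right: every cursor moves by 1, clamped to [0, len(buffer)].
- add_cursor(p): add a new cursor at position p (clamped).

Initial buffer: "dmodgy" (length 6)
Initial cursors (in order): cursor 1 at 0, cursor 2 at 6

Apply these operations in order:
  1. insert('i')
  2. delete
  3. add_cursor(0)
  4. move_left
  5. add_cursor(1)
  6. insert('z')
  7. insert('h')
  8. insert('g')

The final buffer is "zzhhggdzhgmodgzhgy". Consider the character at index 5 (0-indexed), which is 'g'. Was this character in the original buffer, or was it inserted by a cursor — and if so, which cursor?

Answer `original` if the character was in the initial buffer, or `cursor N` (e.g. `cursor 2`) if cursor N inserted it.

Answer: cursor 3

Derivation:
After op 1 (insert('i')): buffer="idmodgyi" (len 8), cursors c1@1 c2@8, authorship 1......2
After op 2 (delete): buffer="dmodgy" (len 6), cursors c1@0 c2@6, authorship ......
After op 3 (add_cursor(0)): buffer="dmodgy" (len 6), cursors c1@0 c3@0 c2@6, authorship ......
After op 4 (move_left): buffer="dmodgy" (len 6), cursors c1@0 c3@0 c2@5, authorship ......
After op 5 (add_cursor(1)): buffer="dmodgy" (len 6), cursors c1@0 c3@0 c4@1 c2@5, authorship ......
After op 6 (insert('z')): buffer="zzdzmodgzy" (len 10), cursors c1@2 c3@2 c4@4 c2@9, authorship 13.4....2.
After op 7 (insert('h')): buffer="zzhhdzhmodgzhy" (len 14), cursors c1@4 c3@4 c4@7 c2@13, authorship 1313.44....22.
After op 8 (insert('g')): buffer="zzhhggdzhgmodgzhgy" (len 18), cursors c1@6 c3@6 c4@10 c2@17, authorship 131313.444....222.
Authorship (.=original, N=cursor N): 1 3 1 3 1 3 . 4 4 4 . . . . 2 2 2 .
Index 5: author = 3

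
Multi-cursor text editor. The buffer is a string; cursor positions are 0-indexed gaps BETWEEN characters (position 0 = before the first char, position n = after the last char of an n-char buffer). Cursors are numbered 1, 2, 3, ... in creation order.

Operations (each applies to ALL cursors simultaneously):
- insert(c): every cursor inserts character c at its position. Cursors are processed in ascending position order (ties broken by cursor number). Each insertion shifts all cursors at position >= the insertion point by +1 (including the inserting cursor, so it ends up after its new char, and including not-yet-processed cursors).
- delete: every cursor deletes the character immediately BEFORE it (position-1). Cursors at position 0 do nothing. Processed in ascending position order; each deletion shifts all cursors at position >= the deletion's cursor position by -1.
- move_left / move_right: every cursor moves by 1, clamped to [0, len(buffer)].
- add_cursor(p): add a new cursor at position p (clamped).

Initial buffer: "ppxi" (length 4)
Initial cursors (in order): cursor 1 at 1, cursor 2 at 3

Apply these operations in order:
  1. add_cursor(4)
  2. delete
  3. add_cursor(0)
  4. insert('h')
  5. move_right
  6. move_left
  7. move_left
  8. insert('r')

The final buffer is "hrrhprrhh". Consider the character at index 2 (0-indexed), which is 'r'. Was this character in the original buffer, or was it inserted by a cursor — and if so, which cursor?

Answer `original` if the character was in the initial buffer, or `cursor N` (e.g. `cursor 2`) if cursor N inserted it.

After op 1 (add_cursor(4)): buffer="ppxi" (len 4), cursors c1@1 c2@3 c3@4, authorship ....
After op 2 (delete): buffer="p" (len 1), cursors c1@0 c2@1 c3@1, authorship .
After op 3 (add_cursor(0)): buffer="p" (len 1), cursors c1@0 c4@0 c2@1 c3@1, authorship .
After op 4 (insert('h')): buffer="hhphh" (len 5), cursors c1@2 c4@2 c2@5 c3@5, authorship 14.23
After op 5 (move_right): buffer="hhphh" (len 5), cursors c1@3 c4@3 c2@5 c3@5, authorship 14.23
After op 6 (move_left): buffer="hhphh" (len 5), cursors c1@2 c4@2 c2@4 c3@4, authorship 14.23
After op 7 (move_left): buffer="hhphh" (len 5), cursors c1@1 c4@1 c2@3 c3@3, authorship 14.23
After op 8 (insert('r')): buffer="hrrhprrhh" (len 9), cursors c1@3 c4@3 c2@7 c3@7, authorship 1144.2323
Authorship (.=original, N=cursor N): 1 1 4 4 . 2 3 2 3
Index 2: author = 4

Answer: cursor 4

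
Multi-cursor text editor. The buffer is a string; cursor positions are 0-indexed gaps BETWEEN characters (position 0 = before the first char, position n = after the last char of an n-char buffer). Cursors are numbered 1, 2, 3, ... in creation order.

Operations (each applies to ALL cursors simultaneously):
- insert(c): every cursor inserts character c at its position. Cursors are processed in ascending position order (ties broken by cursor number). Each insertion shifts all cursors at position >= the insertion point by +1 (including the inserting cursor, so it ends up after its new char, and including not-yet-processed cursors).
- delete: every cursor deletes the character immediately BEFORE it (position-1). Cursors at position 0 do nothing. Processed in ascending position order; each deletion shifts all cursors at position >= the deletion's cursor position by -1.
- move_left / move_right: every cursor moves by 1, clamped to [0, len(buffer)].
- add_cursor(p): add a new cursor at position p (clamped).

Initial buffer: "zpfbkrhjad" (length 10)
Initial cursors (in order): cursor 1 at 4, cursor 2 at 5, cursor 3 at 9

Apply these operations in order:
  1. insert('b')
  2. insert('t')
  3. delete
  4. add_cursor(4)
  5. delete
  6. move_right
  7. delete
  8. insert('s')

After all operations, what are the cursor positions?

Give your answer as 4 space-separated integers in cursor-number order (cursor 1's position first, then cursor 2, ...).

Answer: 5 5 9 5

Derivation:
After op 1 (insert('b')): buffer="zpfbbkbrhjabd" (len 13), cursors c1@5 c2@7 c3@12, authorship ....1.2....3.
After op 2 (insert('t')): buffer="zpfbbtkbtrhjabtd" (len 16), cursors c1@6 c2@9 c3@15, authorship ....11.22....33.
After op 3 (delete): buffer="zpfbbkbrhjabd" (len 13), cursors c1@5 c2@7 c3@12, authorship ....1.2....3.
After op 4 (add_cursor(4)): buffer="zpfbbkbrhjabd" (len 13), cursors c4@4 c1@5 c2@7 c3@12, authorship ....1.2....3.
After op 5 (delete): buffer="zpfkrhjad" (len 9), cursors c1@3 c4@3 c2@4 c3@8, authorship .........
After op 6 (move_right): buffer="zpfkrhjad" (len 9), cursors c1@4 c4@4 c2@5 c3@9, authorship .........
After op 7 (delete): buffer="zphja" (len 5), cursors c1@2 c2@2 c4@2 c3@5, authorship .....
After op 8 (insert('s')): buffer="zpssshjas" (len 9), cursors c1@5 c2@5 c4@5 c3@9, authorship ..124...3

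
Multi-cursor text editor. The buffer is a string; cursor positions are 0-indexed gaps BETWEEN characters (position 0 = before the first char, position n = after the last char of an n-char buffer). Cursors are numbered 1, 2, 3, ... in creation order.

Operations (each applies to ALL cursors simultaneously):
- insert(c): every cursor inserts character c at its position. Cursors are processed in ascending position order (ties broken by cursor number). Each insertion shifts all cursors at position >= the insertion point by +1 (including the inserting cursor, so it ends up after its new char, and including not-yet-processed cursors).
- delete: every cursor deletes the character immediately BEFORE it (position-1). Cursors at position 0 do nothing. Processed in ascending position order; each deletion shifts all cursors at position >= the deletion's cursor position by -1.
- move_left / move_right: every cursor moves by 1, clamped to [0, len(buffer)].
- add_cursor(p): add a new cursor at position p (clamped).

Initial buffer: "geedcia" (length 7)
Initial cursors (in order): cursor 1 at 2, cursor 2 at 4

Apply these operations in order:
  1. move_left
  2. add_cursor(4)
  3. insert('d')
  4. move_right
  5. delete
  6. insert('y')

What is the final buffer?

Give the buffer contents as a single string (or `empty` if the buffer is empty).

After op 1 (move_left): buffer="geedcia" (len 7), cursors c1@1 c2@3, authorship .......
After op 2 (add_cursor(4)): buffer="geedcia" (len 7), cursors c1@1 c2@3 c3@4, authorship .......
After op 3 (insert('d')): buffer="gdeedddcia" (len 10), cursors c1@2 c2@5 c3@7, authorship .1..2.3...
After op 4 (move_right): buffer="gdeedddcia" (len 10), cursors c1@3 c2@6 c3@8, authorship .1..2.3...
After op 5 (delete): buffer="gdeddia" (len 7), cursors c1@2 c2@4 c3@5, authorship .1.23..
After op 6 (insert('y')): buffer="gdyedydyia" (len 10), cursors c1@3 c2@6 c3@8, authorship .11.2233..

Answer: gdyedydyia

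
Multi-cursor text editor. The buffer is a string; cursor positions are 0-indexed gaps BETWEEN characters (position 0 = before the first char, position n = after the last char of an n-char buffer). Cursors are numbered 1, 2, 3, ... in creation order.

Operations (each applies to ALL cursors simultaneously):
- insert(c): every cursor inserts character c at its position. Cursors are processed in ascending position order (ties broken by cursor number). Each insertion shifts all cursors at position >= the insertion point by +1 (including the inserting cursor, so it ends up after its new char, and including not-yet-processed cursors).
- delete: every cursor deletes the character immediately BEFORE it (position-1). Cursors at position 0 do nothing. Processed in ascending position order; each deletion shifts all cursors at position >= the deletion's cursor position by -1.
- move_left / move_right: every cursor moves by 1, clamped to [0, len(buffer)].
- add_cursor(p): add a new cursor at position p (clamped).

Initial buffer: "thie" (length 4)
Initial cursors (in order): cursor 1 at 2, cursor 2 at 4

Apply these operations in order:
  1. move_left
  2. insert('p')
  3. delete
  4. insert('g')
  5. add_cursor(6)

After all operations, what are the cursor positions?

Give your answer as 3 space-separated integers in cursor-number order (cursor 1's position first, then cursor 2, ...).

After op 1 (move_left): buffer="thie" (len 4), cursors c1@1 c2@3, authorship ....
After op 2 (insert('p')): buffer="tphipe" (len 6), cursors c1@2 c2@5, authorship .1..2.
After op 3 (delete): buffer="thie" (len 4), cursors c1@1 c2@3, authorship ....
After op 4 (insert('g')): buffer="tghige" (len 6), cursors c1@2 c2@5, authorship .1..2.
After op 5 (add_cursor(6)): buffer="tghige" (len 6), cursors c1@2 c2@5 c3@6, authorship .1..2.

Answer: 2 5 6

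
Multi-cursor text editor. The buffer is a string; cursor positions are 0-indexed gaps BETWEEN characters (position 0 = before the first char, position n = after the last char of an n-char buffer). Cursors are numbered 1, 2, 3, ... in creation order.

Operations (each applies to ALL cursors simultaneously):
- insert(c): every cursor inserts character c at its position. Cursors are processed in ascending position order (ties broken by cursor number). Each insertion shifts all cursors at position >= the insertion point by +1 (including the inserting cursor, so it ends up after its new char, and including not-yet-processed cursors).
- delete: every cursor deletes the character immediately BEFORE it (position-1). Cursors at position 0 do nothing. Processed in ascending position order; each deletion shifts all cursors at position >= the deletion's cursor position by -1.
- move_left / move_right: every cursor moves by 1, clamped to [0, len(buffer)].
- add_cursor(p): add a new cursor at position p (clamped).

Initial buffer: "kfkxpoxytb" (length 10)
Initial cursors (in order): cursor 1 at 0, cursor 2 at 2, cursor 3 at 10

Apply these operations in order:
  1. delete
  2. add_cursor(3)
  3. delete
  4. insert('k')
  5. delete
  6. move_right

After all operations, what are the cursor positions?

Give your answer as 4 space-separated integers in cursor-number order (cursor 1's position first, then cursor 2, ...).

Answer: 1 1 5 2

Derivation:
After op 1 (delete): buffer="kkxpoxyt" (len 8), cursors c1@0 c2@1 c3@8, authorship ........
After op 2 (add_cursor(3)): buffer="kkxpoxyt" (len 8), cursors c1@0 c2@1 c4@3 c3@8, authorship ........
After op 3 (delete): buffer="kpoxy" (len 5), cursors c1@0 c2@0 c4@1 c3@5, authorship .....
After op 4 (insert('k')): buffer="kkkkpoxyk" (len 9), cursors c1@2 c2@2 c4@4 c3@9, authorship 12.4....3
After op 5 (delete): buffer="kpoxy" (len 5), cursors c1@0 c2@0 c4@1 c3@5, authorship .....
After op 6 (move_right): buffer="kpoxy" (len 5), cursors c1@1 c2@1 c4@2 c3@5, authorship .....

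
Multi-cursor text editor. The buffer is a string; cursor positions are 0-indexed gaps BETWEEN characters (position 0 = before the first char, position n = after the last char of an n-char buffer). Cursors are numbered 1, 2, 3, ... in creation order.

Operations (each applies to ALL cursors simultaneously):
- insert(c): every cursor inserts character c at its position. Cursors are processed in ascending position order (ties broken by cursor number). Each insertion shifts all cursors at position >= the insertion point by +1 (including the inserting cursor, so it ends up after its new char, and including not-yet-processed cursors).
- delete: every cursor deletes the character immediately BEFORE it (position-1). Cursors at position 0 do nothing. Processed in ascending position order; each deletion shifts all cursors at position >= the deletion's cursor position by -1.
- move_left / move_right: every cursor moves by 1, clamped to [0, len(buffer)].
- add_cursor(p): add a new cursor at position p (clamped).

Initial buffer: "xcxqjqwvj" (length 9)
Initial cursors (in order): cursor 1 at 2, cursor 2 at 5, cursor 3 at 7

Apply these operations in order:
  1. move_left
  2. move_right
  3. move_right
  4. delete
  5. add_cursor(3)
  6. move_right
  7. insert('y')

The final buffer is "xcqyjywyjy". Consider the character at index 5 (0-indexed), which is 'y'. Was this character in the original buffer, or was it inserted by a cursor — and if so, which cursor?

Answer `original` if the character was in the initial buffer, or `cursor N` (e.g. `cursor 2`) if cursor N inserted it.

Answer: cursor 4

Derivation:
After op 1 (move_left): buffer="xcxqjqwvj" (len 9), cursors c1@1 c2@4 c3@6, authorship .........
After op 2 (move_right): buffer="xcxqjqwvj" (len 9), cursors c1@2 c2@5 c3@7, authorship .........
After op 3 (move_right): buffer="xcxqjqwvj" (len 9), cursors c1@3 c2@6 c3@8, authorship .........
After op 4 (delete): buffer="xcqjwj" (len 6), cursors c1@2 c2@4 c3@5, authorship ......
After op 5 (add_cursor(3)): buffer="xcqjwj" (len 6), cursors c1@2 c4@3 c2@4 c3@5, authorship ......
After op 6 (move_right): buffer="xcqjwj" (len 6), cursors c1@3 c4@4 c2@5 c3@6, authorship ......
After op 7 (insert('y')): buffer="xcqyjywyjy" (len 10), cursors c1@4 c4@6 c2@8 c3@10, authorship ...1.4.2.3
Authorship (.=original, N=cursor N): . . . 1 . 4 . 2 . 3
Index 5: author = 4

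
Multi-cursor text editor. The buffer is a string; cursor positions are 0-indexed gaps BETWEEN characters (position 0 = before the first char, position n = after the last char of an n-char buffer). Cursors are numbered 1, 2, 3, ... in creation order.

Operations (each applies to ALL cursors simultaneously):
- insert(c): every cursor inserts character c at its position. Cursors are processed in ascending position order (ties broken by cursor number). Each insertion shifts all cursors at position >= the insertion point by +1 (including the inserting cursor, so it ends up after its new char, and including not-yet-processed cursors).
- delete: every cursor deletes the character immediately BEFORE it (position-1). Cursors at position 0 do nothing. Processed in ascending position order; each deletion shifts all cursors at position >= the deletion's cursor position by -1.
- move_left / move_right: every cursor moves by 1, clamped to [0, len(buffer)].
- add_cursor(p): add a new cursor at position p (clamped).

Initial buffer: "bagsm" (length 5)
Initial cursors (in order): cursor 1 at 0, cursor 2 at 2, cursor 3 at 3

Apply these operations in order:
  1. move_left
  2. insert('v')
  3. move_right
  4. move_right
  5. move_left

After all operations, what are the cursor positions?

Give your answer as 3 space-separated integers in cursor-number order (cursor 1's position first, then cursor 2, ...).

Answer: 2 4 6

Derivation:
After op 1 (move_left): buffer="bagsm" (len 5), cursors c1@0 c2@1 c3@2, authorship .....
After op 2 (insert('v')): buffer="vbvavgsm" (len 8), cursors c1@1 c2@3 c3@5, authorship 1.2.3...
After op 3 (move_right): buffer="vbvavgsm" (len 8), cursors c1@2 c2@4 c3@6, authorship 1.2.3...
After op 4 (move_right): buffer="vbvavgsm" (len 8), cursors c1@3 c2@5 c3@7, authorship 1.2.3...
After op 5 (move_left): buffer="vbvavgsm" (len 8), cursors c1@2 c2@4 c3@6, authorship 1.2.3...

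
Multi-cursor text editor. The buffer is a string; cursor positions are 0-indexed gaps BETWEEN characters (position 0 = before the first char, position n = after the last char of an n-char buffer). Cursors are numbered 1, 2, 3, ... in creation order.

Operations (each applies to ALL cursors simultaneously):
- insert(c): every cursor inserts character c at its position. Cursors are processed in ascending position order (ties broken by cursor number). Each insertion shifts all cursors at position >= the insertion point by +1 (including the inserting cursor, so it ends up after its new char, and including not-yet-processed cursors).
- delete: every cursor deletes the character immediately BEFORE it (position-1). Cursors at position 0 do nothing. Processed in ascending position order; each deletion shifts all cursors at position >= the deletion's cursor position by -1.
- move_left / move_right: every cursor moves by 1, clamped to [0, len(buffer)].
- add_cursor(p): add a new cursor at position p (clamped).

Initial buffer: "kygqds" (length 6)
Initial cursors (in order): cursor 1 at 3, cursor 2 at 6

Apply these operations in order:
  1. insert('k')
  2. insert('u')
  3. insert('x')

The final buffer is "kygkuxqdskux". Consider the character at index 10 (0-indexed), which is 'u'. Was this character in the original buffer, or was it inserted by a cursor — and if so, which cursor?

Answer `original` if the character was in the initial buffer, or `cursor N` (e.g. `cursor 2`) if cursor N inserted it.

Answer: cursor 2

Derivation:
After op 1 (insert('k')): buffer="kygkqdsk" (len 8), cursors c1@4 c2@8, authorship ...1...2
After op 2 (insert('u')): buffer="kygkuqdsku" (len 10), cursors c1@5 c2@10, authorship ...11...22
After op 3 (insert('x')): buffer="kygkuxqdskux" (len 12), cursors c1@6 c2@12, authorship ...111...222
Authorship (.=original, N=cursor N): . . . 1 1 1 . . . 2 2 2
Index 10: author = 2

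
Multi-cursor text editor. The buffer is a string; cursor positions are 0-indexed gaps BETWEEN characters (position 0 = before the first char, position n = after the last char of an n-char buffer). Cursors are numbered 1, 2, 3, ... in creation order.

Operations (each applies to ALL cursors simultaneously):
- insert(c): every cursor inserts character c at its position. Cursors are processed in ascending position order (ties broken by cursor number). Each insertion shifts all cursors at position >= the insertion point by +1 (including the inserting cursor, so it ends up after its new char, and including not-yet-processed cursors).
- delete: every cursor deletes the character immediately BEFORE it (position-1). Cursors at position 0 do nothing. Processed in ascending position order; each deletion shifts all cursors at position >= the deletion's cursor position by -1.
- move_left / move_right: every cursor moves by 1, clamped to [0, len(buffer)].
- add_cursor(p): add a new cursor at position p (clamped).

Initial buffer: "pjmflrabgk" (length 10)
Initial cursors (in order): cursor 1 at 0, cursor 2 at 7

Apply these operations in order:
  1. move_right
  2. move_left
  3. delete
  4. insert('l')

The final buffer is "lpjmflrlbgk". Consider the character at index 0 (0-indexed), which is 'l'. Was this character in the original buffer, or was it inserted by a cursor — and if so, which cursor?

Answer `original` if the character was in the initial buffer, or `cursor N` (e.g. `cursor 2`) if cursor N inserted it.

Answer: cursor 1

Derivation:
After op 1 (move_right): buffer="pjmflrabgk" (len 10), cursors c1@1 c2@8, authorship ..........
After op 2 (move_left): buffer="pjmflrabgk" (len 10), cursors c1@0 c2@7, authorship ..........
After op 3 (delete): buffer="pjmflrbgk" (len 9), cursors c1@0 c2@6, authorship .........
After op 4 (insert('l')): buffer="lpjmflrlbgk" (len 11), cursors c1@1 c2@8, authorship 1......2...
Authorship (.=original, N=cursor N): 1 . . . . . . 2 . . .
Index 0: author = 1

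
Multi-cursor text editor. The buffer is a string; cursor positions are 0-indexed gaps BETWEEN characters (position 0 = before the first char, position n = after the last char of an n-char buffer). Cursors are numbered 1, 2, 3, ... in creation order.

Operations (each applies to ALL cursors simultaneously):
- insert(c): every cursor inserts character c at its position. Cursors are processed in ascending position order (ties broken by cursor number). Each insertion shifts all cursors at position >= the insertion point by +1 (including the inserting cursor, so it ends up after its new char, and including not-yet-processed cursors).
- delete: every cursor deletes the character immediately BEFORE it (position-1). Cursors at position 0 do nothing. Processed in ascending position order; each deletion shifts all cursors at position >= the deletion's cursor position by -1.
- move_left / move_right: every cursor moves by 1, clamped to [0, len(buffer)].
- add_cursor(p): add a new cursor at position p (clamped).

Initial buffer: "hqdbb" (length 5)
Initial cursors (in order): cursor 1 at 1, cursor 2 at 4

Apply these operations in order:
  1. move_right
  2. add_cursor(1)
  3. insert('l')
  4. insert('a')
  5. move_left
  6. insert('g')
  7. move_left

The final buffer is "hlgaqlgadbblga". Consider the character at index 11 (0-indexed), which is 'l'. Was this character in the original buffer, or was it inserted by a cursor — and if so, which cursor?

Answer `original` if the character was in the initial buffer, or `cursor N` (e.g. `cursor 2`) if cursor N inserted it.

After op 1 (move_right): buffer="hqdbb" (len 5), cursors c1@2 c2@5, authorship .....
After op 2 (add_cursor(1)): buffer="hqdbb" (len 5), cursors c3@1 c1@2 c2@5, authorship .....
After op 3 (insert('l')): buffer="hlqldbbl" (len 8), cursors c3@2 c1@4 c2@8, authorship .3.1...2
After op 4 (insert('a')): buffer="hlaqladbbla" (len 11), cursors c3@3 c1@6 c2@11, authorship .33.11...22
After op 5 (move_left): buffer="hlaqladbbla" (len 11), cursors c3@2 c1@5 c2@10, authorship .33.11...22
After op 6 (insert('g')): buffer="hlgaqlgadbblga" (len 14), cursors c3@3 c1@7 c2@13, authorship .333.111...222
After op 7 (move_left): buffer="hlgaqlgadbblga" (len 14), cursors c3@2 c1@6 c2@12, authorship .333.111...222
Authorship (.=original, N=cursor N): . 3 3 3 . 1 1 1 . . . 2 2 2
Index 11: author = 2

Answer: cursor 2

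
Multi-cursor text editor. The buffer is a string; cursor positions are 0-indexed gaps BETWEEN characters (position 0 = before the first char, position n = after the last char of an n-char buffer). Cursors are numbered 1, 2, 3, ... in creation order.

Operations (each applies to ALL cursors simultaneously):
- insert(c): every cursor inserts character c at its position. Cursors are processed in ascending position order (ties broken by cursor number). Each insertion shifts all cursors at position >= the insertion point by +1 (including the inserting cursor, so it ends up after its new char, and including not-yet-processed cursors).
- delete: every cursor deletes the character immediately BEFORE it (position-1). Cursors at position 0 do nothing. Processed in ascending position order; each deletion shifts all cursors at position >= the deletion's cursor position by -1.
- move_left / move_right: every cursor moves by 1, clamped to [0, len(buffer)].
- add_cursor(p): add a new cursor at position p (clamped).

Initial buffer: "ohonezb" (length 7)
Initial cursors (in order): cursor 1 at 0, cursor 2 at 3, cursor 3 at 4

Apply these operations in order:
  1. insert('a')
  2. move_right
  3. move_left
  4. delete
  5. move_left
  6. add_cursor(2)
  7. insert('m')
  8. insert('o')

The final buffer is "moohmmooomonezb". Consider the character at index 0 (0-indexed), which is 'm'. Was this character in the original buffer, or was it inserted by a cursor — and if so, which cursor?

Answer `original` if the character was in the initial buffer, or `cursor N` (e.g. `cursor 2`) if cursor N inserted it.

Answer: cursor 1

Derivation:
After op 1 (insert('a')): buffer="aohoanaezb" (len 10), cursors c1@1 c2@5 c3@7, authorship 1...2.3...
After op 2 (move_right): buffer="aohoanaezb" (len 10), cursors c1@2 c2@6 c3@8, authorship 1...2.3...
After op 3 (move_left): buffer="aohoanaezb" (len 10), cursors c1@1 c2@5 c3@7, authorship 1...2.3...
After op 4 (delete): buffer="ohonezb" (len 7), cursors c1@0 c2@3 c3@4, authorship .......
After op 5 (move_left): buffer="ohonezb" (len 7), cursors c1@0 c2@2 c3@3, authorship .......
After op 6 (add_cursor(2)): buffer="ohonezb" (len 7), cursors c1@0 c2@2 c4@2 c3@3, authorship .......
After op 7 (insert('m')): buffer="mohmmomnezb" (len 11), cursors c1@1 c2@5 c4@5 c3@7, authorship 1..24.3....
After op 8 (insert('o')): buffer="moohmmooomonezb" (len 15), cursors c1@2 c2@8 c4@8 c3@11, authorship 11..2424.33....
Authorship (.=original, N=cursor N): 1 1 . . 2 4 2 4 . 3 3 . . . .
Index 0: author = 1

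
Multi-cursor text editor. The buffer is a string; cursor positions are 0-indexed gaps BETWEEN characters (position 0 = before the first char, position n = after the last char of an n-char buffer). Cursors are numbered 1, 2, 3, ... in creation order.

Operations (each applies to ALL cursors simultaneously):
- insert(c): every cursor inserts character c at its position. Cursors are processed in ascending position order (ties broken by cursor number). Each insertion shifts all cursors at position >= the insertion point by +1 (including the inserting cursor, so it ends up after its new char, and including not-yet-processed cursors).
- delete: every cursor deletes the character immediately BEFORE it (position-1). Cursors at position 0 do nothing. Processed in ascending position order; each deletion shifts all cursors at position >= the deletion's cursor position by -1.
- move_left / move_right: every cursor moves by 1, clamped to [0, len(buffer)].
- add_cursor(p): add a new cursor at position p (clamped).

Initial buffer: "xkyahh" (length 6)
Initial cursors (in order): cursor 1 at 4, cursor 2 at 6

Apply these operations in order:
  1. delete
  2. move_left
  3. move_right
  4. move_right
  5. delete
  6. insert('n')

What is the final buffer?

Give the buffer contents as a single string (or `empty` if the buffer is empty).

After op 1 (delete): buffer="xkyh" (len 4), cursors c1@3 c2@4, authorship ....
After op 2 (move_left): buffer="xkyh" (len 4), cursors c1@2 c2@3, authorship ....
After op 3 (move_right): buffer="xkyh" (len 4), cursors c1@3 c2@4, authorship ....
After op 4 (move_right): buffer="xkyh" (len 4), cursors c1@4 c2@4, authorship ....
After op 5 (delete): buffer="xk" (len 2), cursors c1@2 c2@2, authorship ..
After op 6 (insert('n')): buffer="xknn" (len 4), cursors c1@4 c2@4, authorship ..12

Answer: xknn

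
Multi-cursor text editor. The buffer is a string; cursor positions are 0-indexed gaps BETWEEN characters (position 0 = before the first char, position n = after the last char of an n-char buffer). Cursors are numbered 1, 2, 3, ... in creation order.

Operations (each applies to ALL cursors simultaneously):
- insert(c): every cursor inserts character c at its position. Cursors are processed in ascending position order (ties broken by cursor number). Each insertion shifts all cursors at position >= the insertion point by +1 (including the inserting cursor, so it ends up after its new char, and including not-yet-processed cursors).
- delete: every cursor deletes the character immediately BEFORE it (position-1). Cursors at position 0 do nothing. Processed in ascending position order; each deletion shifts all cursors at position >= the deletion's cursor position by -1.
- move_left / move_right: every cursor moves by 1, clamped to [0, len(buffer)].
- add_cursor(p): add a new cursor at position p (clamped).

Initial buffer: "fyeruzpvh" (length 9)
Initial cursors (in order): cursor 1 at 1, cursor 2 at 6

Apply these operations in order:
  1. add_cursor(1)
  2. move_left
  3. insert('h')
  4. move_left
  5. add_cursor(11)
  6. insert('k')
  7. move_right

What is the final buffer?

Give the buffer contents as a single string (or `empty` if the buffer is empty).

After op 1 (add_cursor(1)): buffer="fyeruzpvh" (len 9), cursors c1@1 c3@1 c2@6, authorship .........
After op 2 (move_left): buffer="fyeruzpvh" (len 9), cursors c1@0 c3@0 c2@5, authorship .........
After op 3 (insert('h')): buffer="hhfyeruhzpvh" (len 12), cursors c1@2 c3@2 c2@8, authorship 13.....2....
After op 4 (move_left): buffer="hhfyeruhzpvh" (len 12), cursors c1@1 c3@1 c2@7, authorship 13.....2....
After op 5 (add_cursor(11)): buffer="hhfyeruhzpvh" (len 12), cursors c1@1 c3@1 c2@7 c4@11, authorship 13.....2....
After op 6 (insert('k')): buffer="hkkhfyerukhzpvkh" (len 16), cursors c1@3 c3@3 c2@10 c4@15, authorship 1133.....22...4.
After op 7 (move_right): buffer="hkkhfyerukhzpvkh" (len 16), cursors c1@4 c3@4 c2@11 c4@16, authorship 1133.....22...4.

Answer: hkkhfyerukhzpvkh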